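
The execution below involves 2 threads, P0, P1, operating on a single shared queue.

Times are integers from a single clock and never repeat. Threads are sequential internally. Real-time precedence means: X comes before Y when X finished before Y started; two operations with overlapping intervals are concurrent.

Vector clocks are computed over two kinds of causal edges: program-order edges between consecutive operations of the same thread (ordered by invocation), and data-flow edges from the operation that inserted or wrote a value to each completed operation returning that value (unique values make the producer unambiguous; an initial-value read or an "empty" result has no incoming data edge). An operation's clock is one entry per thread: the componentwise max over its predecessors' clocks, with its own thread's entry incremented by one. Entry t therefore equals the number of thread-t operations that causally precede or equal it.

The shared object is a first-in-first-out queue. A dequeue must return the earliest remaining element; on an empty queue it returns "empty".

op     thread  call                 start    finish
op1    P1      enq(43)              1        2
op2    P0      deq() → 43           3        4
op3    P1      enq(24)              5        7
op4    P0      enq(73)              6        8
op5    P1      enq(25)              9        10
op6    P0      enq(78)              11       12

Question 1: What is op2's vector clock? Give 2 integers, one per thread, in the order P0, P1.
invoked at 1, op1 has no predecessors; its own P1 bump gives (0, 1)
op3, invoked 5, takes VC(op1)=(0, 1) under max, adds 1 for P1 → (0, 2)
op2, invoked 3, takes VC(op1)=(0, 1) under max, adds 1 for P0 → (1, 1)
op5, invoked 9, takes VC(op3)=(0, 2) under max, adds 1 for P1 → (0, 3)
op4, invoked 6, takes VC(op2)=(1, 1) under max, adds 1 for P0 → (2, 1)
op6, invoked 11, takes VC(op4)=(2, 1) under max, adds 1 for P0 → (3, 1)
target: VC(op2) = (1, 1)

(1, 1)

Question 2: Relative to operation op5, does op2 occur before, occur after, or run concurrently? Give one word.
op2 spans [3,4], op5 spans [9,10]
resp(op2)=4 < inv(op5)=9

before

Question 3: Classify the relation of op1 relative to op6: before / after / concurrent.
op1 spans [1,2], op6 spans [11,12]
resp(op1)=2 < inv(op6)=11

before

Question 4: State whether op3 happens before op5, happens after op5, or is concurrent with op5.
op3 spans [5,7], op5 spans [9,10]
resp(op3)=7 < inv(op5)=9

before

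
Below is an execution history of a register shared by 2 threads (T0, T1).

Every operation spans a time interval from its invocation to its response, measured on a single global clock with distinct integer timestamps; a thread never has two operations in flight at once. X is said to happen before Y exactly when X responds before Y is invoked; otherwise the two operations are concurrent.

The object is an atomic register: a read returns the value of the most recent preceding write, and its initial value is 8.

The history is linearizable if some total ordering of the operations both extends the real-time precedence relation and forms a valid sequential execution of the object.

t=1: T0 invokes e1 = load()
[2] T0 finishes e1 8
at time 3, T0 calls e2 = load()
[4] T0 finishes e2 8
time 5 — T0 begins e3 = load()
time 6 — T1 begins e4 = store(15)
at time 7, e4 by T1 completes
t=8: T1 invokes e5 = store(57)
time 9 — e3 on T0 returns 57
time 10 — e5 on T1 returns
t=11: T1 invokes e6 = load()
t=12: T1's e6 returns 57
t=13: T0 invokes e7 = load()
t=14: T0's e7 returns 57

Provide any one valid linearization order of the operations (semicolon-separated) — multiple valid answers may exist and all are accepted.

e1; e2; e4; e5; e3; e6; e7

step 1: e1 load() → 8 — value 8
step 2: e2 load() → 8 — value 8
step 3: e4 store(15) — value 15
step 4: e5 store(57) — value 57
step 5: e3 load() → 57 — value 57
step 6: e6 load() → 57 — value 57
step 7: e7 load() → 57 — value 57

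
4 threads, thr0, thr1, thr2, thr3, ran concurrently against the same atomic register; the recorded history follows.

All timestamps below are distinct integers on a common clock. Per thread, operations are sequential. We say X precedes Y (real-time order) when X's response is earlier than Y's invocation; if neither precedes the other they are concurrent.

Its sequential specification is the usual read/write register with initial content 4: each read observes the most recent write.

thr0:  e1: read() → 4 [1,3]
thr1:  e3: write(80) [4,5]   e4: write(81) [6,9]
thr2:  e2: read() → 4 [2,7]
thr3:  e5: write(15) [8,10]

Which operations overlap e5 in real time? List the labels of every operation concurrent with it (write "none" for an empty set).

e4

overlap test against e5 [8,10]: concurrent iff the interval meets 8..10
e1 [1,3]: before
e2 [2,7]: before
e3 [4,5]: before
e4 [6,9]: concurrent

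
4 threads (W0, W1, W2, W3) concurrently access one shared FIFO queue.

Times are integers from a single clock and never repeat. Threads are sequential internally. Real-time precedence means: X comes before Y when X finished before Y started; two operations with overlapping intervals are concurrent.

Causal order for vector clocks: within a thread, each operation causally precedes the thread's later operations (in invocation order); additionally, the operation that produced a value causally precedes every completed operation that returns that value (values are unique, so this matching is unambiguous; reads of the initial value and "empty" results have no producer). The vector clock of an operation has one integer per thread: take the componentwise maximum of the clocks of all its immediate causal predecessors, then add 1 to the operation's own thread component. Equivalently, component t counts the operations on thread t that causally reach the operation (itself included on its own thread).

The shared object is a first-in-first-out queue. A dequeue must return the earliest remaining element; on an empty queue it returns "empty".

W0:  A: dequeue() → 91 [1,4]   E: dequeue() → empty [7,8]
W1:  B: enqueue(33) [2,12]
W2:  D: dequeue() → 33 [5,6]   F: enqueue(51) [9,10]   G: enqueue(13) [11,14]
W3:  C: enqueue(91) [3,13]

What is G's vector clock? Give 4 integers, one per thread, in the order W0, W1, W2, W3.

(0, 1, 3, 0)

invoked at 3, C has no predecessors; its own W3 bump gives (0, 0, 0, 1)
invoked at 2, B has no predecessors; its own W1 bump gives (0, 1, 0, 0)
invoked at 5, D merges VC(B)=(0, 1, 0, 0) and bumps W2's slot → (0, 1, 1, 0)
invoked at 1, A merges VC(C)=(0, 0, 0, 1) and bumps W0's slot → (1, 0, 0, 1)
invoked at 9, F merges VC(D)=(0, 1, 1, 0) and bumps W2's slot → (0, 1, 2, 0)
invoked at 7, E merges VC(A)=(1, 0, 0, 1) and bumps W0's slot → (2, 0, 0, 1)
invoked at 11, G merges VC(F)=(0, 1, 2, 0) and bumps W2's slot → (0, 1, 3, 0)
target: VC(G) = (0, 1, 3, 0)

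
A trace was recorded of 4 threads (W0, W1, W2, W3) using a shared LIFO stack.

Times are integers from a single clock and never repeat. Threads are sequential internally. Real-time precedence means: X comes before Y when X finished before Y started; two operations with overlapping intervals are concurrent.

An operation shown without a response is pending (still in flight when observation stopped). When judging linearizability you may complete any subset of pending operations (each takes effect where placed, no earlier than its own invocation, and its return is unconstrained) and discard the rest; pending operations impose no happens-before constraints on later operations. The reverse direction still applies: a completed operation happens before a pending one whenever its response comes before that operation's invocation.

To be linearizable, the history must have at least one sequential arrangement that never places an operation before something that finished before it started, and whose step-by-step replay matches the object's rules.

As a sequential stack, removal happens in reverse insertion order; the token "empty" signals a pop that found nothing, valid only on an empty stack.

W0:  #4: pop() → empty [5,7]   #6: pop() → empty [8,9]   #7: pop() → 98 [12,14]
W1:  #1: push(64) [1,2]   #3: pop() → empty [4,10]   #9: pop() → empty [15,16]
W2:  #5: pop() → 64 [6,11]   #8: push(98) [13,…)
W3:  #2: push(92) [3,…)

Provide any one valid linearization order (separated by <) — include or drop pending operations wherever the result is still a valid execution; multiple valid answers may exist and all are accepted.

step 1: #1 push(64) — stack <64>
step 2: #5 pop() → 64 — stack <>
step 3: #3 pop() → empty — stack <>
step 4: #4 pop() → empty — stack <>
step 5: #6 pop() → empty — stack <>
step 6: #8 push(98) (pending, included) — stack <98>
step 7: #7 pop() → 98 — stack <>
step 8: #9 pop() → empty — stack <>

#1 < #5 < #3 < #4 < #6 < #8 < #7 < #9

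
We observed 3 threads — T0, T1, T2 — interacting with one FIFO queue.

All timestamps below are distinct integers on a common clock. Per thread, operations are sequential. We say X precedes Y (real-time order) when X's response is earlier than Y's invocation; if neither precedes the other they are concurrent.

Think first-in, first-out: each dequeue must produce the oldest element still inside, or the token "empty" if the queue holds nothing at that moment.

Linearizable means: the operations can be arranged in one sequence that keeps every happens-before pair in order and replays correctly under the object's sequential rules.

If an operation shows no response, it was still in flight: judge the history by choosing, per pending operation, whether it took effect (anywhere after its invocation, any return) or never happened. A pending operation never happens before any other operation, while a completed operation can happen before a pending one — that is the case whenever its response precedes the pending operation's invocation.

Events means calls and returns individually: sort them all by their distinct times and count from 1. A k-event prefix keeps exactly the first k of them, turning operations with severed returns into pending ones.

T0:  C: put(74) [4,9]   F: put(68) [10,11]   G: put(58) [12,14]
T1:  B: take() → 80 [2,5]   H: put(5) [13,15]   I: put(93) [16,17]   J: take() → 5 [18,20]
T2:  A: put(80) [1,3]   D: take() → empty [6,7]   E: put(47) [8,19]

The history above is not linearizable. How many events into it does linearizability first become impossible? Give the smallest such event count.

one valid order for events 1..19 is A, B, D, C, E, F, G, H, I:
step 1: A put(80) — queue <80>
step 2: B take() → 80 — queue <>
step 3: D take() → empty — queue <>
step 4: C put(74) — queue <74>
step 5: E put(47) — queue <74,47>
step 6: F put(68) — queue <74,47,68>
step 7: G put(58) — queue <74,47,68,58>
step 8: H put(5) — queue <74,47,68,58,5>
step 9: I put(93) — queue <74,47,68,58,5,93>
with event 20 included (J responding at time 20), all real-time-consistent orders fail
e.g. A, B, C, D, E, F, G, H, I, J: illegal at step 4, since D take() → empty cannot apply there
e.g. A, B, C, D, E, F, H, G, I, J: illegal at step 4, since D take() → empty cannot apply there

20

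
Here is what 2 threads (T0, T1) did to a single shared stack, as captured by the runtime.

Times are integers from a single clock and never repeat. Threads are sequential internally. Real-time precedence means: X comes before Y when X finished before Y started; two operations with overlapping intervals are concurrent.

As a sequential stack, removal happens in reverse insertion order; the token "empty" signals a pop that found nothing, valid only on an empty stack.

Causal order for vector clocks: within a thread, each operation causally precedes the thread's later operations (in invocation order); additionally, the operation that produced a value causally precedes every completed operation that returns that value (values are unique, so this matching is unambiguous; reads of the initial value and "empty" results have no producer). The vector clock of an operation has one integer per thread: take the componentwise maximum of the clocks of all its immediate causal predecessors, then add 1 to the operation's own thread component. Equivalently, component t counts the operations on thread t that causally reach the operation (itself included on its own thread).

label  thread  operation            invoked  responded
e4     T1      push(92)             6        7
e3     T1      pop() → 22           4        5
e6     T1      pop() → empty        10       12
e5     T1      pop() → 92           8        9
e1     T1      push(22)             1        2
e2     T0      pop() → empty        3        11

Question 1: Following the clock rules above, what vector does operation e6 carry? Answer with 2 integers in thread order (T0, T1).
Answer: (0, 5)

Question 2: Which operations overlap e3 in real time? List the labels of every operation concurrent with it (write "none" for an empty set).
Answer: e2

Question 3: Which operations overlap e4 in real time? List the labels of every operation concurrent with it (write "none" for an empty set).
Answer: e2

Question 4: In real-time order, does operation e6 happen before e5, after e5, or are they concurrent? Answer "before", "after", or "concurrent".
Answer: after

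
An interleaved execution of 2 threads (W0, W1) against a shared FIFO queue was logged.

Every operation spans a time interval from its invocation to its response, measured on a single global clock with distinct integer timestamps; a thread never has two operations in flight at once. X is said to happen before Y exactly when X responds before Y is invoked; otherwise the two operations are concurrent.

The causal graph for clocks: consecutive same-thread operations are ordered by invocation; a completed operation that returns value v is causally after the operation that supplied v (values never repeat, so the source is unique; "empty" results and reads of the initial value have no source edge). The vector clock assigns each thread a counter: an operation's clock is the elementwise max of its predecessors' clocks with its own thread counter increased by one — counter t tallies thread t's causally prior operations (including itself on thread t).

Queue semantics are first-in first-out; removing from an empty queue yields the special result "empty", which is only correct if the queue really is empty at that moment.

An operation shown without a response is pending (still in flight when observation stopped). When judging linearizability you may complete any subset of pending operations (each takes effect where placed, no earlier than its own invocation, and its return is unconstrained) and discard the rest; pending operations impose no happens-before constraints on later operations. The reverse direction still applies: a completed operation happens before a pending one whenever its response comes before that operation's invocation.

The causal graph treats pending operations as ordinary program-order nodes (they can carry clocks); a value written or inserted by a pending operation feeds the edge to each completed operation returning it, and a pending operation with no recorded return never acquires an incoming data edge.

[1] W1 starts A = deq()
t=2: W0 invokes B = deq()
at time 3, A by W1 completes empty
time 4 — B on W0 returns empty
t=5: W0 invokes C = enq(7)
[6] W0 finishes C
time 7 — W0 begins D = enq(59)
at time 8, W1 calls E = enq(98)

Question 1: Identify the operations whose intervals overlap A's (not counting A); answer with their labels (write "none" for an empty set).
A runs from 1 to 3; window-overlapping ops are concurrent
B [2,4]: concurrent
C [5,6]: after
D [7,…): after
E [8,…): after

B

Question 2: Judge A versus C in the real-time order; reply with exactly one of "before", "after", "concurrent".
A spans [1,3], C spans [5,6]
resp(A)=3 < inv(C)=5

before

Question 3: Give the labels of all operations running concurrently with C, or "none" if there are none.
overlap test against C [5,6]: concurrent iff the interval meets 5..6
A [1,3]: before
B [2,4]: before
D [7,…): after
E [8,…): after

none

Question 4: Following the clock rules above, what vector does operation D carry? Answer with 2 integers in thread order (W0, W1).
A (invocation 1): nothing precedes it; W1's component alone gives (0, 1)
B (invocation 2): nothing precedes it; W0's component alone gives (1, 0)
E (invocation 8): componentwise max over VC(A)=(0, 1), +1 at W1, giving (0, 2)
C (invocation 5): componentwise max over VC(B)=(1, 0), +1 at W0, giving (2, 0)
D (invocation 7): componentwise max over VC(C)=(2, 0), +1 at W0, giving (3, 0)
target: VC(D) = (3, 0)

(3, 0)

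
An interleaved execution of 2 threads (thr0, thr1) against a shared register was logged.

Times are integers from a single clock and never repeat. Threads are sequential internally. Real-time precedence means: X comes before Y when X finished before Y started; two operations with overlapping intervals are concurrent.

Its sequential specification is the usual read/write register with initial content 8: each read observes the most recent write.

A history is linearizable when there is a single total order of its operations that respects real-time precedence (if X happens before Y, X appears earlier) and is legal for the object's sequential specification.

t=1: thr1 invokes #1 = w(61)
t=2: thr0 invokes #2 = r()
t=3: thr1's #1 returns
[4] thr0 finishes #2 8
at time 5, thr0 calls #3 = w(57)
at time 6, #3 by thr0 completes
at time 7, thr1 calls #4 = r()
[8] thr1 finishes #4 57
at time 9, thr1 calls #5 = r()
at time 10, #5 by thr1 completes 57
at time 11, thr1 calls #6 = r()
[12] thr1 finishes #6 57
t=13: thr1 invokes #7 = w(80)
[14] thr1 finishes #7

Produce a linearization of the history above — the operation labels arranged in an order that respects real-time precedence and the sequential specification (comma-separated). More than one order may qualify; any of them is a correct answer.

after step 1 (#2 r() → 8): value 8
after step 2 (#1 w(61)): value 61
after step 3 (#3 w(57)): value 57
after step 4 (#4 r() → 57): value 57
after step 5 (#5 r() → 57): value 57
after step 6 (#6 r() → 57): value 57
after step 7 (#7 w(80)): value 80

#2, #1, #3, #4, #5, #6, #7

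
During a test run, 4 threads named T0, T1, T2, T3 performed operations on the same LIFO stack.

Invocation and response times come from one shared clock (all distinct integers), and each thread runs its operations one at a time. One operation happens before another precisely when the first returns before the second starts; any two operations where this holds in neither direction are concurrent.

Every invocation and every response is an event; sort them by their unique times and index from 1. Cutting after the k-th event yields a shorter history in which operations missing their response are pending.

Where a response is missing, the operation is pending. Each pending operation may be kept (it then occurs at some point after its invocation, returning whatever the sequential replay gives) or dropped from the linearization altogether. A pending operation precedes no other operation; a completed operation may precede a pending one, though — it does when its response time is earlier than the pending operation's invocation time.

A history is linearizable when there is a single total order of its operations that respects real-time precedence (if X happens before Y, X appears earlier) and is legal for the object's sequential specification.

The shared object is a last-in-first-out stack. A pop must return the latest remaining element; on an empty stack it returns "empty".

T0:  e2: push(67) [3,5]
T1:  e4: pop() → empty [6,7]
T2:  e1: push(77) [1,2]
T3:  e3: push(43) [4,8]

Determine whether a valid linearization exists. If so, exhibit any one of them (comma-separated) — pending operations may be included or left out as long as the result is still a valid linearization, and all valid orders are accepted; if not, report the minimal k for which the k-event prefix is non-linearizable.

not linearizable — minimal violating prefix: 7 events

already the first 7 events (up to e4's response at time 7) admit no linearization; the first 6 still do
exhaustive check: the 3 completed LIFO stack ops admit one real-time order; illegal
no escape via the 1 pending operation (e3): every completion choice fails
sample order e1, e2, e4 (pending dropped) stalls at step 3 — e4 pop() → empty has no legal effect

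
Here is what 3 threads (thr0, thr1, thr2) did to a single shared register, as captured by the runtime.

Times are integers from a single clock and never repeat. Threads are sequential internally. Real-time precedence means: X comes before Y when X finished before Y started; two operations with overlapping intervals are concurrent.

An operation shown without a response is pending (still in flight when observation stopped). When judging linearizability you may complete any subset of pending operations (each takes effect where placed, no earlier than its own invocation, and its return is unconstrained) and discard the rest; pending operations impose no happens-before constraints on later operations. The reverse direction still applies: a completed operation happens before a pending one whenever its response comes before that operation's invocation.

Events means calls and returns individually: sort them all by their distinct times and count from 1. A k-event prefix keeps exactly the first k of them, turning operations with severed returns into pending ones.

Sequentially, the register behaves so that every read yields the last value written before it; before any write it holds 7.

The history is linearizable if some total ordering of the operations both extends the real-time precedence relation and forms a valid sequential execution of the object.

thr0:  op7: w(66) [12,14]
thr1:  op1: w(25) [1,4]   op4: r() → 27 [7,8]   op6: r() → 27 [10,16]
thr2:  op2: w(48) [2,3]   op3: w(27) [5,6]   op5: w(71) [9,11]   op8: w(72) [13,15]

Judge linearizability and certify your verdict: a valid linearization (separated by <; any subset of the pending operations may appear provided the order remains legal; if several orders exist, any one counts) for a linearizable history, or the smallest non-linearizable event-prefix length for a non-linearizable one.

linearizable — witness: op1 < op2 < op3 < op4 < op6 < op5 < op7 < op8

step 1: op1 w(25) — value 25
step 2: op2 w(48) — value 48
step 3: op3 w(27) — value 27
step 4: op4 r() → 27 — value 27
step 5: op6 r() → 27 — value 27
step 6: op5 w(71) — value 71
step 7: op7 w(66) — value 66
step 8: op8 w(72) — value 72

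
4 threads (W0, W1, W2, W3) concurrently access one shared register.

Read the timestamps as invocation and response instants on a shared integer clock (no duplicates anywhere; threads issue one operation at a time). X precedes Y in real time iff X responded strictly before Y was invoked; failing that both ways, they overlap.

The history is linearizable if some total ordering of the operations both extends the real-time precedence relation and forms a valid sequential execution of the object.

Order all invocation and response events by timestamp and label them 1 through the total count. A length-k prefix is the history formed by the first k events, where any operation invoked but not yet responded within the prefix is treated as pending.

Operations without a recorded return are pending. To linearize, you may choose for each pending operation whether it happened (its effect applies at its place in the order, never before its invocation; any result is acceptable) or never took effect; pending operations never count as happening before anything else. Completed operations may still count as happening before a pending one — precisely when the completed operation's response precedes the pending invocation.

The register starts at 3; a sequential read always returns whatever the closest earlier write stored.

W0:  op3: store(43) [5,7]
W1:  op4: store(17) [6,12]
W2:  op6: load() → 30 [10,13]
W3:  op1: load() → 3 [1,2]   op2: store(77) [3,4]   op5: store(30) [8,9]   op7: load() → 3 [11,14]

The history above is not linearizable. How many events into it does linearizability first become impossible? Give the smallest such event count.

events 1..13 are linearizable; a witness order is op1, op2, op3, op4, op5, op6:
step 1: op1 load() → 3 — value 3
step 2: op2 store(77) — value 77
step 3: op3 store(43) — value 43
step 4: op4 store(17) — value 17
step 5: op5 store(30) — value 30
step 6: op6 load() → 30 — value 30
with event 14 included (op7 responding at time 14), all real-time-consistent orders fail
take op1, op2, op3, op4, op5, op6, op7: step 7 already fails, because op7 load() → 3 cannot occur there
take op1, op2, op3, op4, op5, op7, op6: step 6 already fails, because op7 load() → 3 cannot occur there

14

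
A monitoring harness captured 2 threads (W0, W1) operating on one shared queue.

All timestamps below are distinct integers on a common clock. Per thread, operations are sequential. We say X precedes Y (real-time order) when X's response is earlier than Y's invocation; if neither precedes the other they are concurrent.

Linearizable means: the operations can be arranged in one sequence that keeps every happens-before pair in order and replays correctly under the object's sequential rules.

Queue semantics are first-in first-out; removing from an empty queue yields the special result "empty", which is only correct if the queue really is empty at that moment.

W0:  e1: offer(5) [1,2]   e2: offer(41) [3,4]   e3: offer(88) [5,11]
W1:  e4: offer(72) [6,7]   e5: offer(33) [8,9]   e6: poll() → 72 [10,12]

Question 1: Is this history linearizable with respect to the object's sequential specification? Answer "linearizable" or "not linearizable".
not linearizable

already the first 12 events (up to e6's response at time 12) admit no linearization; the first 11 still do
6 completed operations, 4 real-time-consistent orders — every queue replay fails
for example e1, e2, e3, e4, e5, e6 fails at step 6: e6 poll() → 72 is not legal there
for example e1, e2, e4, e3, e5, e6 fails at step 6: e6 poll() → 72 is not legal there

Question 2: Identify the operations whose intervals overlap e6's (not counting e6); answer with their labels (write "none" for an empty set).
e3

overlap test against e6 [10,12]: concurrent iff the interval meets 10..12
e1 [1,2]: before
e2 [3,4]: before
e3 [5,11]: concurrent
e4 [6,7]: before
e5 [8,9]: before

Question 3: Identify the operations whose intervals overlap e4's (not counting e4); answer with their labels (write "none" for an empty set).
e3

e4 runs from 6 to 7; window-overlapping ops are concurrent
e1 [1,2]: before
e2 [3,4]: before
e3 [5,11]: concurrent
e5 [8,9]: after
e6 [10,12]: after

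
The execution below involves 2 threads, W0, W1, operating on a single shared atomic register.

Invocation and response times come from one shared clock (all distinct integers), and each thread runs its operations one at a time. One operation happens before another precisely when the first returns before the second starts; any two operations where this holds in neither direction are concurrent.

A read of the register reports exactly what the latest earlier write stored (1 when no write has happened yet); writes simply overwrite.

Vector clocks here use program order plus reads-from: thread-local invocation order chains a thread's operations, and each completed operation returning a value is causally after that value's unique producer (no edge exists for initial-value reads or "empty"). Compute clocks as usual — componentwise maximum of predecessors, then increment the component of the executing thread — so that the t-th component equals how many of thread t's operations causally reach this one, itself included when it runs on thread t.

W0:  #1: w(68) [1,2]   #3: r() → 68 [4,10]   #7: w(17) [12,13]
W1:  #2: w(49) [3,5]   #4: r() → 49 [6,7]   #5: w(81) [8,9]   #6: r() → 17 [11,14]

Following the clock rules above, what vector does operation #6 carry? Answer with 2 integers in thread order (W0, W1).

(3, 4)

#2 (invocation 3): nothing precedes it; W1's component alone gives (0, 1)
#1 (invocation 1): nothing precedes it; W0's component alone gives (1, 0)
merge at #4 (invoked 6): VC(#2)=(0, 1), own-thread bump on W1 → (0, 2)
merge at #3 (invoked 4): VC(#1)=(1, 0), own-thread bump on W0 → (2, 0)
merge at #5 (invoked 8): VC(#4)=(0, 2), own-thread bump on W1 → (0, 3)
merge at #7 (invoked 12): VC(#3)=(2, 0), own-thread bump on W0 → (3, 0)
merge at #6 (invoked 11): VC(#5)=(0, 3), VC(#7)=(3, 0), own-thread bump on W1 → (3, 4)
target: VC(#6) = (3, 4)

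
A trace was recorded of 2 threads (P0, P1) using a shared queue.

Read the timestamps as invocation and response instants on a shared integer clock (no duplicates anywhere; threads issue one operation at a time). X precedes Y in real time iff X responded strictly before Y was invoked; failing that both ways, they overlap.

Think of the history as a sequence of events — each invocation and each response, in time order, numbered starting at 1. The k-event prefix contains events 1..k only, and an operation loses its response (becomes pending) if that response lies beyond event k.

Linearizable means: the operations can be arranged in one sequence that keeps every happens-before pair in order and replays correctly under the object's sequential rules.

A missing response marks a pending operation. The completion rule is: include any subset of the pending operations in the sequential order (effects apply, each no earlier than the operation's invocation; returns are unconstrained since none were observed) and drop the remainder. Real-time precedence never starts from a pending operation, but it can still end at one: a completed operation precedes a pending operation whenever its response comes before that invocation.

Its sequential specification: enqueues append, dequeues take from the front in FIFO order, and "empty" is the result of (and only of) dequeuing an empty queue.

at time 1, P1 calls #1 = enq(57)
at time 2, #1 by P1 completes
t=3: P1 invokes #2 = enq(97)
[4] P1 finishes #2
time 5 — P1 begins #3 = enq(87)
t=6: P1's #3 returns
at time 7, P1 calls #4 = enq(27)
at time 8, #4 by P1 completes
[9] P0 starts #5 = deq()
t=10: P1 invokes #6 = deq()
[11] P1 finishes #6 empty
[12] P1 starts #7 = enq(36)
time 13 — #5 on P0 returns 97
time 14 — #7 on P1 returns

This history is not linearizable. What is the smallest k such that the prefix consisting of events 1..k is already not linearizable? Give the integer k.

one valid order for events 1..10 is #1, #2, #3, #4:
1. #1 enq(57), leaving queue <57>
2. #2 enq(97), leaving queue <57,97>
3. #3 enq(87), leaving queue <57,97,87>
4. #4 enq(27), leaving queue <57,97,87,27>
with event 11 included (#6 responding at time 11), all real-time-consistent orders fail
no completion choice of the 1 pending operation (#5) rescues it — every subset was tried
sample order #1, #2, #3, #4, #6 (pending dropped) stalls at step 5 — #6 deq() → empty has no legal effect

11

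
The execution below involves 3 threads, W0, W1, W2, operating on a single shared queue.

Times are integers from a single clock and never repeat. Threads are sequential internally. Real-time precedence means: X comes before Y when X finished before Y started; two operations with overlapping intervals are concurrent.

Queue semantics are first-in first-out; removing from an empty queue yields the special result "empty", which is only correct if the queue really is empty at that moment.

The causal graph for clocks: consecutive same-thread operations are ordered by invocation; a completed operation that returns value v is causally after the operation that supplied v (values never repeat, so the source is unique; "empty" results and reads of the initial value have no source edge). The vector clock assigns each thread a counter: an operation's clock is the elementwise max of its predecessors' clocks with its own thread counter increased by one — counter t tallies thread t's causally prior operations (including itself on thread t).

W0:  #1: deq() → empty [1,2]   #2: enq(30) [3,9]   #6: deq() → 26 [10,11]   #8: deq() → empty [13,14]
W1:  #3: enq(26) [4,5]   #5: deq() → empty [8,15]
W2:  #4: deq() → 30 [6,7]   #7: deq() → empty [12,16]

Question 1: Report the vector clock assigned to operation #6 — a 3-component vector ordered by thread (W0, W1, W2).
(3, 1, 0)

no predecessors for #3 (invoked 4): W1 increments from zero → (0, 1, 0)
no predecessors for #1 (invoked 1): W0 increments from zero → (1, 0, 0)
from VC(#3)=(0, 1, 0), #5 (invoked 8) maxes components and bumps W1 → (0, 2, 0)
from VC(#1)=(1, 0, 0), #2 (invoked 3) maxes components and bumps W0 → (2, 0, 0)
from VC(#2)=(2, 0, 0), #4 (invoked 6) maxes components and bumps W2 → (2, 0, 1)
from VC(#4)=(2, 0, 1), #7 (invoked 12) maxes components and bumps W2 → (2, 0, 2)
from VC(#2)=(2, 0, 0), VC(#3)=(0, 1, 0), #6 (invoked 10) maxes components and bumps W0 → (3, 1, 0)
from VC(#6)=(3, 1, 0), #8 (invoked 13) maxes components and bumps W0 → (4, 1, 0)
target: VC(#6) = (3, 1, 0)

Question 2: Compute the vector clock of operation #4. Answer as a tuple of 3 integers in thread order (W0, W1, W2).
(2, 0, 1)

invoked at 4, #3 has no predecessors; its own W1 bump gives (0, 1, 0)
invoked at 1, #1 has no predecessors; its own W0 bump gives (1, 0, 0)
#5, invoked 8, takes VC(#3)=(0, 1, 0) under max, adds 1 for W1 → (0, 2, 0)
#2, invoked 3, takes VC(#1)=(1, 0, 0) under max, adds 1 for W0 → (2, 0, 0)
#4, invoked 6, takes VC(#2)=(2, 0, 0) under max, adds 1 for W2 → (2, 0, 1)
#7, invoked 12, takes VC(#4)=(2, 0, 1) under max, adds 1 for W2 → (2, 0, 2)
#6, invoked 10, takes VC(#2)=(2, 0, 0), VC(#3)=(0, 1, 0) under max, adds 1 for W0 → (3, 1, 0)
#8, invoked 13, takes VC(#6)=(3, 1, 0) under max, adds 1 for W0 → (4, 1, 0)
target: VC(#4) = (2, 0, 1)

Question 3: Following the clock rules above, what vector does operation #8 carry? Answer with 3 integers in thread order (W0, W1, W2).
(4, 1, 0)

root op #3, invoked 4: fresh clock plus W1's own tick → (0, 1, 0)
root op #1, invoked 1: fresh clock plus W0's own tick → (1, 0, 0)
merge at #5 (invoked 8): VC(#3)=(0, 1, 0), own-thread bump on W1 → (0, 2, 0)
merge at #2 (invoked 3): VC(#1)=(1, 0, 0), own-thread bump on W0 → (2, 0, 0)
merge at #4 (invoked 6): VC(#2)=(2, 0, 0), own-thread bump on W2 → (2, 0, 1)
merge at #7 (invoked 12): VC(#4)=(2, 0, 1), own-thread bump on W2 → (2, 0, 2)
merge at #6 (invoked 10): VC(#2)=(2, 0, 0), VC(#3)=(0, 1, 0), own-thread bump on W0 → (3, 1, 0)
merge at #8 (invoked 13): VC(#6)=(3, 1, 0), own-thread bump on W0 → (4, 1, 0)
target: VC(#8) = (4, 1, 0)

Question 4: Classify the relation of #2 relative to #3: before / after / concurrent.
concurrent

#2 spans [3,9], #3 spans [4,5]
the intervals overlap in both directions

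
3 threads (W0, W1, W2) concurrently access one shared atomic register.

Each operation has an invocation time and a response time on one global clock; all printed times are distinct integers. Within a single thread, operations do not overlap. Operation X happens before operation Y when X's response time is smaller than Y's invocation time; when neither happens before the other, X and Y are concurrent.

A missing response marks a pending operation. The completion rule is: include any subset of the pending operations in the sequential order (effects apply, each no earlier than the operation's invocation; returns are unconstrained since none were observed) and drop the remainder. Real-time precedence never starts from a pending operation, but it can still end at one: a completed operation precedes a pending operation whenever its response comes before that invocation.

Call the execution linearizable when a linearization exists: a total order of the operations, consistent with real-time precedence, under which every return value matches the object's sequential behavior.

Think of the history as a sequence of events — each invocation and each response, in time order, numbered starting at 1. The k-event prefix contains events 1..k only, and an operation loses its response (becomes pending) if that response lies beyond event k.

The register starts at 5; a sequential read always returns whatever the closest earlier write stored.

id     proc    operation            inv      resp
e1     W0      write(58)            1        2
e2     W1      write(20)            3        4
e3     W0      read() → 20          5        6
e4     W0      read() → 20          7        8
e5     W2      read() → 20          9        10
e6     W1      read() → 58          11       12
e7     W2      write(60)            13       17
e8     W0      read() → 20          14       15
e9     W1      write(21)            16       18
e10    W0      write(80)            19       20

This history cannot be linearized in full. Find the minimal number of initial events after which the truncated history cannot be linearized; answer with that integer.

12

a valid linearization of events 1..11 exists, for instance e1, e2, e3, e4, e5:
step 1: e1 write(58) — value 58
step 2: e2 write(20) — value 20
step 3: e3 read() → 20 — value 20
step 4: e4 read() → 20 — value 20
step 5: e5 read() → 20 — value 20
event 12 — e6's response, time 12 — after it, nothing linearizes
one such order, e1, e2, e3, e4, e5, e6, breaks at step 6 where e6 read() → 58 is illegal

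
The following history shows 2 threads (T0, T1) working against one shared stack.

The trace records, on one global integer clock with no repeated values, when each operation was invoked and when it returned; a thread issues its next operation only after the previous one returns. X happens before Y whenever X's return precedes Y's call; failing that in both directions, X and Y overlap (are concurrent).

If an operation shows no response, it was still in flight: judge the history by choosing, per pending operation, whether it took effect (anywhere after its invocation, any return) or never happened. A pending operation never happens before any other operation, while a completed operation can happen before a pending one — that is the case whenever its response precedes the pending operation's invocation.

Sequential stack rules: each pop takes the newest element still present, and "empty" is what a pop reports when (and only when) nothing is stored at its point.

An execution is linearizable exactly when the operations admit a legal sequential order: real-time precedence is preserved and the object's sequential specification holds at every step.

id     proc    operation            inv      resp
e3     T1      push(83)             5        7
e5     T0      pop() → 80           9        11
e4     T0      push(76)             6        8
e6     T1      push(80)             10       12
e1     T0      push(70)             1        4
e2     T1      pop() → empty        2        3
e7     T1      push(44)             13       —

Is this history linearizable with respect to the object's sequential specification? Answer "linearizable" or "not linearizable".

linearizable

witness order: e2, e1, e3, e4, e6, e5
1. e2 pop() → empty, leaving stack <>
2. e1 push(70), leaving stack <70>
3. e3 push(83), leaving stack <70,83>
4. e4 push(76), leaving stack <70,83,76>
5. e6 push(80), leaving stack <70,83,76,80>
6. e5 pop() → 80, leaving stack <70,83,76>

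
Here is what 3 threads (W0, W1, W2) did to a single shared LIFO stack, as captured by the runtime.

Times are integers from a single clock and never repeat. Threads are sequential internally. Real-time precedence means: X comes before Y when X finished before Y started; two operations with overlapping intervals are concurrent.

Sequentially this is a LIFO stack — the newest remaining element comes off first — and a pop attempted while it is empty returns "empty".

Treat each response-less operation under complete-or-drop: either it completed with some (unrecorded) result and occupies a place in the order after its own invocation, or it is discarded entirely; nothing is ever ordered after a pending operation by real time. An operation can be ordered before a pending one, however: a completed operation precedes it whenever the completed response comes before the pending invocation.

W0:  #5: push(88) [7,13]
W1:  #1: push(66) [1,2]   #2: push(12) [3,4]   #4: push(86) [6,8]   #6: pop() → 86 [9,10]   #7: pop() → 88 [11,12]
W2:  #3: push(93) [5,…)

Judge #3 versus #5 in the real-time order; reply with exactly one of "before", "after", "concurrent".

#3 spans [5,…), #5 spans [7,13]
the intervals overlap in both directions

concurrent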